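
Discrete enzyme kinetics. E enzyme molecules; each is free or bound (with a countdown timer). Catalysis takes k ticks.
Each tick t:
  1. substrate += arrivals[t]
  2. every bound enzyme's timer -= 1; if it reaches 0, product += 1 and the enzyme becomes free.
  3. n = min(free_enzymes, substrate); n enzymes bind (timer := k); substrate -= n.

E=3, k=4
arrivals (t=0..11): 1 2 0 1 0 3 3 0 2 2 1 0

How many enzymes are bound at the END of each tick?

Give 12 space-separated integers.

t=0: arr=1 -> substrate=0 bound=1 product=0
t=1: arr=2 -> substrate=0 bound=3 product=0
t=2: arr=0 -> substrate=0 bound=3 product=0
t=3: arr=1 -> substrate=1 bound=3 product=0
t=4: arr=0 -> substrate=0 bound=3 product=1
t=5: arr=3 -> substrate=1 bound=3 product=3
t=6: arr=3 -> substrate=4 bound=3 product=3
t=7: arr=0 -> substrate=4 bound=3 product=3
t=8: arr=2 -> substrate=5 bound=3 product=4
t=9: arr=2 -> substrate=5 bound=3 product=6
t=10: arr=1 -> substrate=6 bound=3 product=6
t=11: arr=0 -> substrate=6 bound=3 product=6

Answer: 1 3 3 3 3 3 3 3 3 3 3 3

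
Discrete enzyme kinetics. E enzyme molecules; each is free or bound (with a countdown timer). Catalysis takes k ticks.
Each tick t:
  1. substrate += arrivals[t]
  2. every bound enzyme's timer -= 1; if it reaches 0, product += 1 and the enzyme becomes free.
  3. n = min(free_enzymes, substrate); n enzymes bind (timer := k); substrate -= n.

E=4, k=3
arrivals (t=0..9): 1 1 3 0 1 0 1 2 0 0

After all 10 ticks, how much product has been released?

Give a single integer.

t=0: arr=1 -> substrate=0 bound=1 product=0
t=1: arr=1 -> substrate=0 bound=2 product=0
t=2: arr=3 -> substrate=1 bound=4 product=0
t=3: arr=0 -> substrate=0 bound=4 product=1
t=4: arr=1 -> substrate=0 bound=4 product=2
t=5: arr=0 -> substrate=0 bound=2 product=4
t=6: arr=1 -> substrate=0 bound=2 product=5
t=7: arr=2 -> substrate=0 bound=3 product=6
t=8: arr=0 -> substrate=0 bound=3 product=6
t=9: arr=0 -> substrate=0 bound=2 product=7

Answer: 7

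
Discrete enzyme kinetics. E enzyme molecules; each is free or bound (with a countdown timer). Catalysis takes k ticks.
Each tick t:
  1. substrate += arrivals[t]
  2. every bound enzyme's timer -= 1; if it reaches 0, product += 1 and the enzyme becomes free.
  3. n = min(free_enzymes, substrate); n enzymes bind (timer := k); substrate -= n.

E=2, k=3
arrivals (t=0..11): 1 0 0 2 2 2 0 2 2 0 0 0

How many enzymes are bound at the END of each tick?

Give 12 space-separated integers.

t=0: arr=1 -> substrate=0 bound=1 product=0
t=1: arr=0 -> substrate=0 bound=1 product=0
t=2: arr=0 -> substrate=0 bound=1 product=0
t=3: arr=2 -> substrate=0 bound=2 product=1
t=4: arr=2 -> substrate=2 bound=2 product=1
t=5: arr=2 -> substrate=4 bound=2 product=1
t=6: arr=0 -> substrate=2 bound=2 product=3
t=7: arr=2 -> substrate=4 bound=2 product=3
t=8: arr=2 -> substrate=6 bound=2 product=3
t=9: arr=0 -> substrate=4 bound=2 product=5
t=10: arr=0 -> substrate=4 bound=2 product=5
t=11: arr=0 -> substrate=4 bound=2 product=5

Answer: 1 1 1 2 2 2 2 2 2 2 2 2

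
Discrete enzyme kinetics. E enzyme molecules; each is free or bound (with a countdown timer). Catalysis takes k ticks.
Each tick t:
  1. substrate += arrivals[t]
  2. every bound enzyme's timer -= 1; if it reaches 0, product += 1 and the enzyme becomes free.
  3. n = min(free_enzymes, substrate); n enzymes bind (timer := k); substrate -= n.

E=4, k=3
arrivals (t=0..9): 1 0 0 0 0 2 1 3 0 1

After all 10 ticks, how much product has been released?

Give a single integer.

Answer: 4

Derivation:
t=0: arr=1 -> substrate=0 bound=1 product=0
t=1: arr=0 -> substrate=0 bound=1 product=0
t=2: arr=0 -> substrate=0 bound=1 product=0
t=3: arr=0 -> substrate=0 bound=0 product=1
t=4: arr=0 -> substrate=0 bound=0 product=1
t=5: arr=2 -> substrate=0 bound=2 product=1
t=6: arr=1 -> substrate=0 bound=3 product=1
t=7: arr=3 -> substrate=2 bound=4 product=1
t=8: arr=0 -> substrate=0 bound=4 product=3
t=9: arr=1 -> substrate=0 bound=4 product=4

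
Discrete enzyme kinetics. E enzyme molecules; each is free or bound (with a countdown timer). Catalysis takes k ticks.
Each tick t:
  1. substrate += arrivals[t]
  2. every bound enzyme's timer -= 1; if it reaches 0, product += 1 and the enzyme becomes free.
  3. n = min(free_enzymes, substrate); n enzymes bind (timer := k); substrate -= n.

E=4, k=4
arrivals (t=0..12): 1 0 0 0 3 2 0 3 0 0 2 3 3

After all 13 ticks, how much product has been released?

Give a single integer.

t=0: arr=1 -> substrate=0 bound=1 product=0
t=1: arr=0 -> substrate=0 bound=1 product=0
t=2: arr=0 -> substrate=0 bound=1 product=0
t=3: arr=0 -> substrate=0 bound=1 product=0
t=4: arr=3 -> substrate=0 bound=3 product=1
t=5: arr=2 -> substrate=1 bound=4 product=1
t=6: arr=0 -> substrate=1 bound=4 product=1
t=7: arr=3 -> substrate=4 bound=4 product=1
t=8: arr=0 -> substrate=1 bound=4 product=4
t=9: arr=0 -> substrate=0 bound=4 product=5
t=10: arr=2 -> substrate=2 bound=4 product=5
t=11: arr=3 -> substrate=5 bound=4 product=5
t=12: arr=3 -> substrate=5 bound=4 product=8

Answer: 8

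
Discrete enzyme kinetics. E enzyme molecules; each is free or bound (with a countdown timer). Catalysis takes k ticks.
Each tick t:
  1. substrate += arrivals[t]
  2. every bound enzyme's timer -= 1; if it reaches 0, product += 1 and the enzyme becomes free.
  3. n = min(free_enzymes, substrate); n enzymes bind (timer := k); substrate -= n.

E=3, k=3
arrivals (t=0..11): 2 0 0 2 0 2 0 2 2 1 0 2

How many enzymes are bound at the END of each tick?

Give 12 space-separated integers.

Answer: 2 2 2 2 2 3 2 3 3 3 3 3

Derivation:
t=0: arr=2 -> substrate=0 bound=2 product=0
t=1: arr=0 -> substrate=0 bound=2 product=0
t=2: arr=0 -> substrate=0 bound=2 product=0
t=3: arr=2 -> substrate=0 bound=2 product=2
t=4: arr=0 -> substrate=0 bound=2 product=2
t=5: arr=2 -> substrate=1 bound=3 product=2
t=6: arr=0 -> substrate=0 bound=2 product=4
t=7: arr=2 -> substrate=1 bound=3 product=4
t=8: arr=2 -> substrate=2 bound=3 product=5
t=9: arr=1 -> substrate=2 bound=3 product=6
t=10: arr=0 -> substrate=1 bound=3 product=7
t=11: arr=2 -> substrate=2 bound=3 product=8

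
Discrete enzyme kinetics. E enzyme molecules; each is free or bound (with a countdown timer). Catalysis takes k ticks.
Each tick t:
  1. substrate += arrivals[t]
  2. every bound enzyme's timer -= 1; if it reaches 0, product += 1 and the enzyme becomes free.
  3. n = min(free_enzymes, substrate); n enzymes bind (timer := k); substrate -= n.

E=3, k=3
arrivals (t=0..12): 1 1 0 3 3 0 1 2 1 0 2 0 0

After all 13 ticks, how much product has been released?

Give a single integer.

Answer: 10

Derivation:
t=0: arr=1 -> substrate=0 bound=1 product=0
t=1: arr=1 -> substrate=0 bound=2 product=0
t=2: arr=0 -> substrate=0 bound=2 product=0
t=3: arr=3 -> substrate=1 bound=3 product=1
t=4: arr=3 -> substrate=3 bound=3 product=2
t=5: arr=0 -> substrate=3 bound=3 product=2
t=6: arr=1 -> substrate=2 bound=3 product=4
t=7: arr=2 -> substrate=3 bound=3 product=5
t=8: arr=1 -> substrate=4 bound=3 product=5
t=9: arr=0 -> substrate=2 bound=3 product=7
t=10: arr=2 -> substrate=3 bound=3 product=8
t=11: arr=0 -> substrate=3 bound=3 product=8
t=12: arr=0 -> substrate=1 bound=3 product=10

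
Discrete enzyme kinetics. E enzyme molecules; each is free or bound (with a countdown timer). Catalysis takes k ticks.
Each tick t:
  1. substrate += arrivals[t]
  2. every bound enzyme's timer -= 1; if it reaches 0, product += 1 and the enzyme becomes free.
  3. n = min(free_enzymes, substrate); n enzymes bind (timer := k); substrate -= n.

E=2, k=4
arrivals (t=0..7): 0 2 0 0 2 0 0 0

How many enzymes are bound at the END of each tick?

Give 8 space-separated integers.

Answer: 0 2 2 2 2 2 2 2

Derivation:
t=0: arr=0 -> substrate=0 bound=0 product=0
t=1: arr=2 -> substrate=0 bound=2 product=0
t=2: arr=0 -> substrate=0 bound=2 product=0
t=3: arr=0 -> substrate=0 bound=2 product=0
t=4: arr=2 -> substrate=2 bound=2 product=0
t=5: arr=0 -> substrate=0 bound=2 product=2
t=6: arr=0 -> substrate=0 bound=2 product=2
t=7: arr=0 -> substrate=0 bound=2 product=2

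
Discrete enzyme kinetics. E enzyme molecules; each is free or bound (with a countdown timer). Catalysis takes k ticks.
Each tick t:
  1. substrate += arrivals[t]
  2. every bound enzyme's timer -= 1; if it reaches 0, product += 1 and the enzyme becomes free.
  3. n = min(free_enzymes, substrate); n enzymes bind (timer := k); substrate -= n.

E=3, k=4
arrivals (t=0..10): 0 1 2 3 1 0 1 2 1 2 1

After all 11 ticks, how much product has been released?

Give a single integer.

Answer: 6

Derivation:
t=0: arr=0 -> substrate=0 bound=0 product=0
t=1: arr=1 -> substrate=0 bound=1 product=0
t=2: arr=2 -> substrate=0 bound=3 product=0
t=3: arr=3 -> substrate=3 bound=3 product=0
t=4: arr=1 -> substrate=4 bound=3 product=0
t=5: arr=0 -> substrate=3 bound=3 product=1
t=6: arr=1 -> substrate=2 bound=3 product=3
t=7: arr=2 -> substrate=4 bound=3 product=3
t=8: arr=1 -> substrate=5 bound=3 product=3
t=9: arr=2 -> substrate=6 bound=3 product=4
t=10: arr=1 -> substrate=5 bound=3 product=6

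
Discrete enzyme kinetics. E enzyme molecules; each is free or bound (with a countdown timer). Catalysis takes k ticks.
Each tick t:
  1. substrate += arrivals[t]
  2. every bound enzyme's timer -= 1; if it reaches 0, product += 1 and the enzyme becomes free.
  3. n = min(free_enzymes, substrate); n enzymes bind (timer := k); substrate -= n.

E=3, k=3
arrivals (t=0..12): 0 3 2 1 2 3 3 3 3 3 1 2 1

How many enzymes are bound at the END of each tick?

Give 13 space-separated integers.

Answer: 0 3 3 3 3 3 3 3 3 3 3 3 3

Derivation:
t=0: arr=0 -> substrate=0 bound=0 product=0
t=1: arr=3 -> substrate=0 bound=3 product=0
t=2: arr=2 -> substrate=2 bound=3 product=0
t=3: arr=1 -> substrate=3 bound=3 product=0
t=4: arr=2 -> substrate=2 bound=3 product=3
t=5: arr=3 -> substrate=5 bound=3 product=3
t=6: arr=3 -> substrate=8 bound=3 product=3
t=7: arr=3 -> substrate=8 bound=3 product=6
t=8: arr=3 -> substrate=11 bound=3 product=6
t=9: arr=3 -> substrate=14 bound=3 product=6
t=10: arr=1 -> substrate=12 bound=3 product=9
t=11: arr=2 -> substrate=14 bound=3 product=9
t=12: arr=1 -> substrate=15 bound=3 product=9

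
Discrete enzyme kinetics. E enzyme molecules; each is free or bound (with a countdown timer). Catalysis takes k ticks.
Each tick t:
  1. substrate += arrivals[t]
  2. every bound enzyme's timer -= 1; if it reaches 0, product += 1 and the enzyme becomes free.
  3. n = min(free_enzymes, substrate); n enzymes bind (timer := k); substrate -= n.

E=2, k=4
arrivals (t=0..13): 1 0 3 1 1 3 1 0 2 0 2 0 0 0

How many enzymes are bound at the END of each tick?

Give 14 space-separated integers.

Answer: 1 1 2 2 2 2 2 2 2 2 2 2 2 2

Derivation:
t=0: arr=1 -> substrate=0 bound=1 product=0
t=1: arr=0 -> substrate=0 bound=1 product=0
t=2: arr=3 -> substrate=2 bound=2 product=0
t=3: arr=1 -> substrate=3 bound=2 product=0
t=4: arr=1 -> substrate=3 bound=2 product=1
t=5: arr=3 -> substrate=6 bound=2 product=1
t=6: arr=1 -> substrate=6 bound=2 product=2
t=7: arr=0 -> substrate=6 bound=2 product=2
t=8: arr=2 -> substrate=7 bound=2 product=3
t=9: arr=0 -> substrate=7 bound=2 product=3
t=10: arr=2 -> substrate=8 bound=2 product=4
t=11: arr=0 -> substrate=8 bound=2 product=4
t=12: arr=0 -> substrate=7 bound=2 product=5
t=13: arr=0 -> substrate=7 bound=2 product=5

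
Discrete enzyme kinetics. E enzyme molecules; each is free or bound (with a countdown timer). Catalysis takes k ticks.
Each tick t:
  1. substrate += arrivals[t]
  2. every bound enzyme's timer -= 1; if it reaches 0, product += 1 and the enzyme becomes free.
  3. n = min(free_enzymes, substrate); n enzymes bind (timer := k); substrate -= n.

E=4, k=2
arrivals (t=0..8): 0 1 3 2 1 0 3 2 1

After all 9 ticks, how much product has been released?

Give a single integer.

t=0: arr=0 -> substrate=0 bound=0 product=0
t=1: arr=1 -> substrate=0 bound=1 product=0
t=2: arr=3 -> substrate=0 bound=4 product=0
t=3: arr=2 -> substrate=1 bound=4 product=1
t=4: arr=1 -> substrate=0 bound=3 product=4
t=5: arr=0 -> substrate=0 bound=2 product=5
t=6: arr=3 -> substrate=0 bound=3 product=7
t=7: arr=2 -> substrate=1 bound=4 product=7
t=8: arr=1 -> substrate=0 bound=3 product=10

Answer: 10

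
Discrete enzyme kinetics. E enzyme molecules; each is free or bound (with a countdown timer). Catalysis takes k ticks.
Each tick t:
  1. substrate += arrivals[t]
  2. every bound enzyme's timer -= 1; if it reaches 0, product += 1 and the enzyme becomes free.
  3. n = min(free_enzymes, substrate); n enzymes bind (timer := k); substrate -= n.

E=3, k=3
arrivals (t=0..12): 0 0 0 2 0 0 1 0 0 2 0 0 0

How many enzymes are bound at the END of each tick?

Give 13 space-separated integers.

t=0: arr=0 -> substrate=0 bound=0 product=0
t=1: arr=0 -> substrate=0 bound=0 product=0
t=2: arr=0 -> substrate=0 bound=0 product=0
t=3: arr=2 -> substrate=0 bound=2 product=0
t=4: arr=0 -> substrate=0 bound=2 product=0
t=5: arr=0 -> substrate=0 bound=2 product=0
t=6: arr=1 -> substrate=0 bound=1 product=2
t=7: arr=0 -> substrate=0 bound=1 product=2
t=8: arr=0 -> substrate=0 bound=1 product=2
t=9: arr=2 -> substrate=0 bound=2 product=3
t=10: arr=0 -> substrate=0 bound=2 product=3
t=11: arr=0 -> substrate=0 bound=2 product=3
t=12: arr=0 -> substrate=0 bound=0 product=5

Answer: 0 0 0 2 2 2 1 1 1 2 2 2 0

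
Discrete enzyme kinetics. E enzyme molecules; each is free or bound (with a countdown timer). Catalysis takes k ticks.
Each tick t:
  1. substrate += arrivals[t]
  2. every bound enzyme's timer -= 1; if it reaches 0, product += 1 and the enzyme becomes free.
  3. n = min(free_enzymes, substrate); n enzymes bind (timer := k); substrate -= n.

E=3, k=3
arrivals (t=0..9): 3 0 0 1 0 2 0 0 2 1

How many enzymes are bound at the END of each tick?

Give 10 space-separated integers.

t=0: arr=3 -> substrate=0 bound=3 product=0
t=1: arr=0 -> substrate=0 bound=3 product=0
t=2: arr=0 -> substrate=0 bound=3 product=0
t=3: arr=1 -> substrate=0 bound=1 product=3
t=4: arr=0 -> substrate=0 bound=1 product=3
t=5: arr=2 -> substrate=0 bound=3 product=3
t=6: arr=0 -> substrate=0 bound=2 product=4
t=7: arr=0 -> substrate=0 bound=2 product=4
t=8: arr=2 -> substrate=0 bound=2 product=6
t=9: arr=1 -> substrate=0 bound=3 product=6

Answer: 3 3 3 1 1 3 2 2 2 3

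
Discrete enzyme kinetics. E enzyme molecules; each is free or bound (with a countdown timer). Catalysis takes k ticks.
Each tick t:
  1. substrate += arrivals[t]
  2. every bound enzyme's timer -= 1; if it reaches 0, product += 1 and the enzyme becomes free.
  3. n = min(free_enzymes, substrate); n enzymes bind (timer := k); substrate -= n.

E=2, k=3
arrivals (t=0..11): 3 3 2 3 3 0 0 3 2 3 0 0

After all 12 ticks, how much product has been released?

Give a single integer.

t=0: arr=3 -> substrate=1 bound=2 product=0
t=1: arr=3 -> substrate=4 bound=2 product=0
t=2: arr=2 -> substrate=6 bound=2 product=0
t=3: arr=3 -> substrate=7 bound=2 product=2
t=4: arr=3 -> substrate=10 bound=2 product=2
t=5: arr=0 -> substrate=10 bound=2 product=2
t=6: arr=0 -> substrate=8 bound=2 product=4
t=7: arr=3 -> substrate=11 bound=2 product=4
t=8: arr=2 -> substrate=13 bound=2 product=4
t=9: arr=3 -> substrate=14 bound=2 product=6
t=10: arr=0 -> substrate=14 bound=2 product=6
t=11: arr=0 -> substrate=14 bound=2 product=6

Answer: 6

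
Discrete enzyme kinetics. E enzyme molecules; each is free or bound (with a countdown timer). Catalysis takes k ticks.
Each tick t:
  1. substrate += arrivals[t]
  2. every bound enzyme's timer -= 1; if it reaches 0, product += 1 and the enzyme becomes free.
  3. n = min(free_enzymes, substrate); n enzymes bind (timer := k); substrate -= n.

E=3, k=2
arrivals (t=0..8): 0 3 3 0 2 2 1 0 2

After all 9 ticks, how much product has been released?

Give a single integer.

Answer: 9

Derivation:
t=0: arr=0 -> substrate=0 bound=0 product=0
t=1: arr=3 -> substrate=0 bound=3 product=0
t=2: arr=3 -> substrate=3 bound=3 product=0
t=3: arr=0 -> substrate=0 bound=3 product=3
t=4: arr=2 -> substrate=2 bound=3 product=3
t=5: arr=2 -> substrate=1 bound=3 product=6
t=6: arr=1 -> substrate=2 bound=3 product=6
t=7: arr=0 -> substrate=0 bound=2 product=9
t=8: arr=2 -> substrate=1 bound=3 product=9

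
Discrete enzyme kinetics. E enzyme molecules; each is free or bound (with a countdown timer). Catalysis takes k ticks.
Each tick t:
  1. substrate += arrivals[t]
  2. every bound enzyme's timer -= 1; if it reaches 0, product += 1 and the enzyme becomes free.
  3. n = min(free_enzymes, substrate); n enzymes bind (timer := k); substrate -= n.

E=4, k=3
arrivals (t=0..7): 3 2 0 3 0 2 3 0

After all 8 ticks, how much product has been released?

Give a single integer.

Answer: 8

Derivation:
t=0: arr=3 -> substrate=0 bound=3 product=0
t=1: arr=2 -> substrate=1 bound=4 product=0
t=2: arr=0 -> substrate=1 bound=4 product=0
t=3: arr=3 -> substrate=1 bound=4 product=3
t=4: arr=0 -> substrate=0 bound=4 product=4
t=5: arr=2 -> substrate=2 bound=4 product=4
t=6: arr=3 -> substrate=2 bound=4 product=7
t=7: arr=0 -> substrate=1 bound=4 product=8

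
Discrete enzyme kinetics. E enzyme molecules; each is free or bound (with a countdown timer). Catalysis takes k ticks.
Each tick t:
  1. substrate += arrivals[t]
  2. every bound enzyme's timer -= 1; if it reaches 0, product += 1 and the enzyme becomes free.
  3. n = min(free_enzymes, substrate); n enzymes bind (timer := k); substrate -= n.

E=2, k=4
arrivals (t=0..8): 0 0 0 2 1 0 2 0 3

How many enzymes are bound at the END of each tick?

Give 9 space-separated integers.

t=0: arr=0 -> substrate=0 bound=0 product=0
t=1: arr=0 -> substrate=0 bound=0 product=0
t=2: arr=0 -> substrate=0 bound=0 product=0
t=3: arr=2 -> substrate=0 bound=2 product=0
t=4: arr=1 -> substrate=1 bound=2 product=0
t=5: arr=0 -> substrate=1 bound=2 product=0
t=6: arr=2 -> substrate=3 bound=2 product=0
t=7: arr=0 -> substrate=1 bound=2 product=2
t=8: arr=3 -> substrate=4 bound=2 product=2

Answer: 0 0 0 2 2 2 2 2 2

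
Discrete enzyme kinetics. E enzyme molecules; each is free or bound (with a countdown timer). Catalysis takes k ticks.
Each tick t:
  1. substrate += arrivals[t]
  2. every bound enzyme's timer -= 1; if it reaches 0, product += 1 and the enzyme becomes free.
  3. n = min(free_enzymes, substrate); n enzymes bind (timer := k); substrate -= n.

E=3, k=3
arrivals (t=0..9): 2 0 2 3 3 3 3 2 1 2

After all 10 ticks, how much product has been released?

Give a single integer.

t=0: arr=2 -> substrate=0 bound=2 product=0
t=1: arr=0 -> substrate=0 bound=2 product=0
t=2: arr=2 -> substrate=1 bound=3 product=0
t=3: arr=3 -> substrate=2 bound=3 product=2
t=4: arr=3 -> substrate=5 bound=3 product=2
t=5: arr=3 -> substrate=7 bound=3 product=3
t=6: arr=3 -> substrate=8 bound=3 product=5
t=7: arr=2 -> substrate=10 bound=3 product=5
t=8: arr=1 -> substrate=10 bound=3 product=6
t=9: arr=2 -> substrate=10 bound=3 product=8

Answer: 8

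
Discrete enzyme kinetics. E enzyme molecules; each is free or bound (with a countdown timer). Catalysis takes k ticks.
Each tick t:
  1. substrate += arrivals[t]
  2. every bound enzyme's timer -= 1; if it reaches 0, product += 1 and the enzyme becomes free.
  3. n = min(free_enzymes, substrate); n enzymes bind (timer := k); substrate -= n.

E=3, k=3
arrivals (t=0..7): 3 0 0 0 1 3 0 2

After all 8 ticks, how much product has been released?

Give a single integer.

t=0: arr=3 -> substrate=0 bound=3 product=0
t=1: arr=0 -> substrate=0 bound=3 product=0
t=2: arr=0 -> substrate=0 bound=3 product=0
t=3: arr=0 -> substrate=0 bound=0 product=3
t=4: arr=1 -> substrate=0 bound=1 product=3
t=5: arr=3 -> substrate=1 bound=3 product=3
t=6: arr=0 -> substrate=1 bound=3 product=3
t=7: arr=2 -> substrate=2 bound=3 product=4

Answer: 4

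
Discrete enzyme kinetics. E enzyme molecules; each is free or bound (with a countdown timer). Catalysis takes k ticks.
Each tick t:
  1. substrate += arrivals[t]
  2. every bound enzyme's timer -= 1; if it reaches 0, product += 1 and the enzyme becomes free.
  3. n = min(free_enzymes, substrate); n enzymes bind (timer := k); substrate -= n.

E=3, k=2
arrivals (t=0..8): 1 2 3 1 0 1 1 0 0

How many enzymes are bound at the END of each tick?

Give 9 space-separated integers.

Answer: 1 3 3 3 3 2 2 1 0

Derivation:
t=0: arr=1 -> substrate=0 bound=1 product=0
t=1: arr=2 -> substrate=0 bound=3 product=0
t=2: arr=3 -> substrate=2 bound=3 product=1
t=3: arr=1 -> substrate=1 bound=3 product=3
t=4: arr=0 -> substrate=0 bound=3 product=4
t=5: arr=1 -> substrate=0 bound=2 product=6
t=6: arr=1 -> substrate=0 bound=2 product=7
t=7: arr=0 -> substrate=0 bound=1 product=8
t=8: arr=0 -> substrate=0 bound=0 product=9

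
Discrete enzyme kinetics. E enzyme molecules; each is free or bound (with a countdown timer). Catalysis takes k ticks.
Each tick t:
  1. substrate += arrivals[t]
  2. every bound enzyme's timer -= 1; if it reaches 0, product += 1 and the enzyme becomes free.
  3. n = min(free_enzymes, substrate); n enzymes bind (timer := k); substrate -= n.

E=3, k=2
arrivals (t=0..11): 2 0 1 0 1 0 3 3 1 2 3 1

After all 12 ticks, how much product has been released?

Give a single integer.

Answer: 10

Derivation:
t=0: arr=2 -> substrate=0 bound=2 product=0
t=1: arr=0 -> substrate=0 bound=2 product=0
t=2: arr=1 -> substrate=0 bound=1 product=2
t=3: arr=0 -> substrate=0 bound=1 product=2
t=4: arr=1 -> substrate=0 bound=1 product=3
t=5: arr=0 -> substrate=0 bound=1 product=3
t=6: arr=3 -> substrate=0 bound=3 product=4
t=7: arr=3 -> substrate=3 bound=3 product=4
t=8: arr=1 -> substrate=1 bound=3 product=7
t=9: arr=2 -> substrate=3 bound=3 product=7
t=10: arr=3 -> substrate=3 bound=3 product=10
t=11: arr=1 -> substrate=4 bound=3 product=10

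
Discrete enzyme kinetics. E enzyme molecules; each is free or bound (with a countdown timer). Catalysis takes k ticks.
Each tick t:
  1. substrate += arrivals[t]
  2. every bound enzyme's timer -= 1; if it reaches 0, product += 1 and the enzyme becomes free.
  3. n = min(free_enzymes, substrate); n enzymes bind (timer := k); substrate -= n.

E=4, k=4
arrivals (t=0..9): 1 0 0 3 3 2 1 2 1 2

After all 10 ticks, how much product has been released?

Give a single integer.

t=0: arr=1 -> substrate=0 bound=1 product=0
t=1: arr=0 -> substrate=0 bound=1 product=0
t=2: arr=0 -> substrate=0 bound=1 product=0
t=3: arr=3 -> substrate=0 bound=4 product=0
t=4: arr=3 -> substrate=2 bound=4 product=1
t=5: arr=2 -> substrate=4 bound=4 product=1
t=6: arr=1 -> substrate=5 bound=4 product=1
t=7: arr=2 -> substrate=4 bound=4 product=4
t=8: arr=1 -> substrate=4 bound=4 product=5
t=9: arr=2 -> substrate=6 bound=4 product=5

Answer: 5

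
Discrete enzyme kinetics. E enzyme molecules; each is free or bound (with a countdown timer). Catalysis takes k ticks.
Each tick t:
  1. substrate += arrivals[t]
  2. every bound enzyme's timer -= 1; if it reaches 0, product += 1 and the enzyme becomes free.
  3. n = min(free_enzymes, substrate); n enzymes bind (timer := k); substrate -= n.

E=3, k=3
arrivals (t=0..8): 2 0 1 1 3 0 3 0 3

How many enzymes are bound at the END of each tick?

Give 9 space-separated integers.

t=0: arr=2 -> substrate=0 bound=2 product=0
t=1: arr=0 -> substrate=0 bound=2 product=0
t=2: arr=1 -> substrate=0 bound=3 product=0
t=3: arr=1 -> substrate=0 bound=2 product=2
t=4: arr=3 -> substrate=2 bound=3 product=2
t=5: arr=0 -> substrate=1 bound=3 product=3
t=6: arr=3 -> substrate=3 bound=3 product=4
t=7: arr=0 -> substrate=2 bound=3 product=5
t=8: arr=3 -> substrate=4 bound=3 product=6

Answer: 2 2 3 2 3 3 3 3 3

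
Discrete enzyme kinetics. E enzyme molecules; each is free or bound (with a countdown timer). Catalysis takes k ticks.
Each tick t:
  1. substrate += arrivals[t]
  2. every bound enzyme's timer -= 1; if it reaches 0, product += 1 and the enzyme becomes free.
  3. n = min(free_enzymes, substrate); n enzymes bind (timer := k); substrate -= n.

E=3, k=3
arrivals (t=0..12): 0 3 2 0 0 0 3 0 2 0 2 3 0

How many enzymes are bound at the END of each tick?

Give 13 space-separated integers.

t=0: arr=0 -> substrate=0 bound=0 product=0
t=1: arr=3 -> substrate=0 bound=3 product=0
t=2: arr=2 -> substrate=2 bound=3 product=0
t=3: arr=0 -> substrate=2 bound=3 product=0
t=4: arr=0 -> substrate=0 bound=2 product=3
t=5: arr=0 -> substrate=0 bound=2 product=3
t=6: arr=3 -> substrate=2 bound=3 product=3
t=7: arr=0 -> substrate=0 bound=3 product=5
t=8: arr=2 -> substrate=2 bound=3 product=5
t=9: arr=0 -> substrate=1 bound=3 product=6
t=10: arr=2 -> substrate=1 bound=3 product=8
t=11: arr=3 -> substrate=4 bound=3 product=8
t=12: arr=0 -> substrate=3 bound=3 product=9

Answer: 0 3 3 3 2 2 3 3 3 3 3 3 3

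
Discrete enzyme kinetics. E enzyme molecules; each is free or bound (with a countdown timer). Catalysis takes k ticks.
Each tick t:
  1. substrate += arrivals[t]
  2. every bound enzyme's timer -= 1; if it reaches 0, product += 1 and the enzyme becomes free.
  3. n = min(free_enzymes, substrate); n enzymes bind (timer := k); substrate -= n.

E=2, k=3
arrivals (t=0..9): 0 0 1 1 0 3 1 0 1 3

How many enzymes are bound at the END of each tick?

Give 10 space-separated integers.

t=0: arr=0 -> substrate=0 bound=0 product=0
t=1: arr=0 -> substrate=0 bound=0 product=0
t=2: arr=1 -> substrate=0 bound=1 product=0
t=3: arr=1 -> substrate=0 bound=2 product=0
t=4: arr=0 -> substrate=0 bound=2 product=0
t=5: arr=3 -> substrate=2 bound=2 product=1
t=6: arr=1 -> substrate=2 bound=2 product=2
t=7: arr=0 -> substrate=2 bound=2 product=2
t=8: arr=1 -> substrate=2 bound=2 product=3
t=9: arr=3 -> substrate=4 bound=2 product=4

Answer: 0 0 1 2 2 2 2 2 2 2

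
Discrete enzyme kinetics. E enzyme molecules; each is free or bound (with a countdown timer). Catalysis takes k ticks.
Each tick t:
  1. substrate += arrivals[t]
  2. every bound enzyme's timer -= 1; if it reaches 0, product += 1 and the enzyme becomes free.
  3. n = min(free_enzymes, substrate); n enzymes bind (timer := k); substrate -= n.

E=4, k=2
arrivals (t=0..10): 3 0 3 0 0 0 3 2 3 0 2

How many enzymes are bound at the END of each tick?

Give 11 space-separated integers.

t=0: arr=3 -> substrate=0 bound=3 product=0
t=1: arr=0 -> substrate=0 bound=3 product=0
t=2: arr=3 -> substrate=0 bound=3 product=3
t=3: arr=0 -> substrate=0 bound=3 product=3
t=4: arr=0 -> substrate=0 bound=0 product=6
t=5: arr=0 -> substrate=0 bound=0 product=6
t=6: arr=3 -> substrate=0 bound=3 product=6
t=7: arr=2 -> substrate=1 bound=4 product=6
t=8: arr=3 -> substrate=1 bound=4 product=9
t=9: arr=0 -> substrate=0 bound=4 product=10
t=10: arr=2 -> substrate=0 bound=3 product=13

Answer: 3 3 3 3 0 0 3 4 4 4 3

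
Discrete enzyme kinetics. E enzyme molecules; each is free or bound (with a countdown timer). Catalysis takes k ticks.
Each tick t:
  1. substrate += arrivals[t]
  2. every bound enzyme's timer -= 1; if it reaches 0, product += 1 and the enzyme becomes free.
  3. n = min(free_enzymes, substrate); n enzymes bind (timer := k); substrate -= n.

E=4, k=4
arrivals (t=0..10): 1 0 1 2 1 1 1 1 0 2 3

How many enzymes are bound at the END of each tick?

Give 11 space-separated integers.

Answer: 1 1 2 4 4 4 4 4 3 4 4

Derivation:
t=0: arr=1 -> substrate=0 bound=1 product=0
t=1: arr=0 -> substrate=0 bound=1 product=0
t=2: arr=1 -> substrate=0 bound=2 product=0
t=3: arr=2 -> substrate=0 bound=4 product=0
t=4: arr=1 -> substrate=0 bound=4 product=1
t=5: arr=1 -> substrate=1 bound=4 product=1
t=6: arr=1 -> substrate=1 bound=4 product=2
t=7: arr=1 -> substrate=0 bound=4 product=4
t=8: arr=0 -> substrate=0 bound=3 product=5
t=9: arr=2 -> substrate=1 bound=4 product=5
t=10: arr=3 -> substrate=3 bound=4 product=6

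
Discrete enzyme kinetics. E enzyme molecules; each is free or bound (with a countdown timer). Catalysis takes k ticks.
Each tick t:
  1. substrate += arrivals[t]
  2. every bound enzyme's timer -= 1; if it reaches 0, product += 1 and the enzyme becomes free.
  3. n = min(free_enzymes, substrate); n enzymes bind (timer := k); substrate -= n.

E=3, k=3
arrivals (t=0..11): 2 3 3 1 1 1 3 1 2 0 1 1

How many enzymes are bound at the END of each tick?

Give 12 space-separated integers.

t=0: arr=2 -> substrate=0 bound=2 product=0
t=1: arr=3 -> substrate=2 bound=3 product=0
t=2: arr=3 -> substrate=5 bound=3 product=0
t=3: arr=1 -> substrate=4 bound=3 product=2
t=4: arr=1 -> substrate=4 bound=3 product=3
t=5: arr=1 -> substrate=5 bound=3 product=3
t=6: arr=3 -> substrate=6 bound=3 product=5
t=7: arr=1 -> substrate=6 bound=3 product=6
t=8: arr=2 -> substrate=8 bound=3 product=6
t=9: arr=0 -> substrate=6 bound=3 product=8
t=10: arr=1 -> substrate=6 bound=3 product=9
t=11: arr=1 -> substrate=7 bound=3 product=9

Answer: 2 3 3 3 3 3 3 3 3 3 3 3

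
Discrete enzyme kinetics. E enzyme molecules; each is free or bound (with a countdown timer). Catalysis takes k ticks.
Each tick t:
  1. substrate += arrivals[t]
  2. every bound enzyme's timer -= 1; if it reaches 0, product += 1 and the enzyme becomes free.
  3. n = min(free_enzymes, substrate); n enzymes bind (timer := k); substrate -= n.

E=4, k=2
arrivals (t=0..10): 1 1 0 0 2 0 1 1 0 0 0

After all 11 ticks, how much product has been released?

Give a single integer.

t=0: arr=1 -> substrate=0 bound=1 product=0
t=1: arr=1 -> substrate=0 bound=2 product=0
t=2: arr=0 -> substrate=0 bound=1 product=1
t=3: arr=0 -> substrate=0 bound=0 product=2
t=4: arr=2 -> substrate=0 bound=2 product=2
t=5: arr=0 -> substrate=0 bound=2 product=2
t=6: arr=1 -> substrate=0 bound=1 product=4
t=7: arr=1 -> substrate=0 bound=2 product=4
t=8: arr=0 -> substrate=0 bound=1 product=5
t=9: arr=0 -> substrate=0 bound=0 product=6
t=10: arr=0 -> substrate=0 bound=0 product=6

Answer: 6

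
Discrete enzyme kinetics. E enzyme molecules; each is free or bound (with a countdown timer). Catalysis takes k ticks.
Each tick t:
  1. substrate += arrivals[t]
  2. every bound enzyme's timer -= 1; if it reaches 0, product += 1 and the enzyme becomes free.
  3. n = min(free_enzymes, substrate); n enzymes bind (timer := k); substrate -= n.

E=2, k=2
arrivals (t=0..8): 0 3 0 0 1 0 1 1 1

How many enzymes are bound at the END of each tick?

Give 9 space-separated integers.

Answer: 0 2 2 1 2 1 1 2 2

Derivation:
t=0: arr=0 -> substrate=0 bound=0 product=0
t=1: arr=3 -> substrate=1 bound=2 product=0
t=2: arr=0 -> substrate=1 bound=2 product=0
t=3: arr=0 -> substrate=0 bound=1 product=2
t=4: arr=1 -> substrate=0 bound=2 product=2
t=5: arr=0 -> substrate=0 bound=1 product=3
t=6: arr=1 -> substrate=0 bound=1 product=4
t=7: arr=1 -> substrate=0 bound=2 product=4
t=8: arr=1 -> substrate=0 bound=2 product=5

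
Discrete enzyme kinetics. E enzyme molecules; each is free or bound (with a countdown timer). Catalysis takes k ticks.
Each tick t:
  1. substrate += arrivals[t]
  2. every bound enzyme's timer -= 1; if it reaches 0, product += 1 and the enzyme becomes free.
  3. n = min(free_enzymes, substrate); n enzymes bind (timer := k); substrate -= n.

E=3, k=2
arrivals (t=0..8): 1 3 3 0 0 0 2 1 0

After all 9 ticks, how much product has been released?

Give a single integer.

t=0: arr=1 -> substrate=0 bound=1 product=0
t=1: arr=3 -> substrate=1 bound=3 product=0
t=2: arr=3 -> substrate=3 bound=3 product=1
t=3: arr=0 -> substrate=1 bound=3 product=3
t=4: arr=0 -> substrate=0 bound=3 product=4
t=5: arr=0 -> substrate=0 bound=1 product=6
t=6: arr=2 -> substrate=0 bound=2 product=7
t=7: arr=1 -> substrate=0 bound=3 product=7
t=8: arr=0 -> substrate=0 bound=1 product=9

Answer: 9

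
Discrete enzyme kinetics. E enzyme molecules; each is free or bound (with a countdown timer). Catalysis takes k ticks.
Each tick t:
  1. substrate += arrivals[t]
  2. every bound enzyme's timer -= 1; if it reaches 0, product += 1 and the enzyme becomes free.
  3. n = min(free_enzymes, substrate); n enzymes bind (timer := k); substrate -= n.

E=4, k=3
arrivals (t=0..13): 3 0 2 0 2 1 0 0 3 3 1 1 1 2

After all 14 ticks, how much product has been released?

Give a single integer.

Answer: 12

Derivation:
t=0: arr=3 -> substrate=0 bound=3 product=0
t=1: arr=0 -> substrate=0 bound=3 product=0
t=2: arr=2 -> substrate=1 bound=4 product=0
t=3: arr=0 -> substrate=0 bound=2 product=3
t=4: arr=2 -> substrate=0 bound=4 product=3
t=5: arr=1 -> substrate=0 bound=4 product=4
t=6: arr=0 -> substrate=0 bound=3 product=5
t=7: arr=0 -> substrate=0 bound=1 product=7
t=8: arr=3 -> substrate=0 bound=3 product=8
t=9: arr=3 -> substrate=2 bound=4 product=8
t=10: arr=1 -> substrate=3 bound=4 product=8
t=11: arr=1 -> substrate=1 bound=4 product=11
t=12: arr=1 -> substrate=1 bound=4 product=12
t=13: arr=2 -> substrate=3 bound=4 product=12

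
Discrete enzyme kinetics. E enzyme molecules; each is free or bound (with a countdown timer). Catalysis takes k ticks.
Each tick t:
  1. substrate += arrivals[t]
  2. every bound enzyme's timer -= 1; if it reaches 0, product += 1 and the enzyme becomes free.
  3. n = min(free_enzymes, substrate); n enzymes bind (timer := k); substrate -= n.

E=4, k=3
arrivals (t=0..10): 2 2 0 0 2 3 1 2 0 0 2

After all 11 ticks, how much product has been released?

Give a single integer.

t=0: arr=2 -> substrate=0 bound=2 product=0
t=1: arr=2 -> substrate=0 bound=4 product=0
t=2: arr=0 -> substrate=0 bound=4 product=0
t=3: arr=0 -> substrate=0 bound=2 product=2
t=4: arr=2 -> substrate=0 bound=2 product=4
t=5: arr=3 -> substrate=1 bound=4 product=4
t=6: arr=1 -> substrate=2 bound=4 product=4
t=7: arr=2 -> substrate=2 bound=4 product=6
t=8: arr=0 -> substrate=0 bound=4 product=8
t=9: arr=0 -> substrate=0 bound=4 product=8
t=10: arr=2 -> substrate=0 bound=4 product=10

Answer: 10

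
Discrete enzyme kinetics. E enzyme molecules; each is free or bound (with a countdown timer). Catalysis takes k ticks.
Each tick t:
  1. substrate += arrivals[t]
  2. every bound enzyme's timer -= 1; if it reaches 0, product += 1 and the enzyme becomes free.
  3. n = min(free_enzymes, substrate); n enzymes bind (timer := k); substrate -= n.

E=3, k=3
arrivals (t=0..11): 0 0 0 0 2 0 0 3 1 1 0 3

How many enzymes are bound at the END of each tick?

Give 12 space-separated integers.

Answer: 0 0 0 0 2 2 2 3 3 3 2 3

Derivation:
t=0: arr=0 -> substrate=0 bound=0 product=0
t=1: arr=0 -> substrate=0 bound=0 product=0
t=2: arr=0 -> substrate=0 bound=0 product=0
t=3: arr=0 -> substrate=0 bound=0 product=0
t=4: arr=2 -> substrate=0 bound=2 product=0
t=5: arr=0 -> substrate=0 bound=2 product=0
t=6: arr=0 -> substrate=0 bound=2 product=0
t=7: arr=3 -> substrate=0 bound=3 product=2
t=8: arr=1 -> substrate=1 bound=3 product=2
t=9: arr=1 -> substrate=2 bound=3 product=2
t=10: arr=0 -> substrate=0 bound=2 product=5
t=11: arr=3 -> substrate=2 bound=3 product=5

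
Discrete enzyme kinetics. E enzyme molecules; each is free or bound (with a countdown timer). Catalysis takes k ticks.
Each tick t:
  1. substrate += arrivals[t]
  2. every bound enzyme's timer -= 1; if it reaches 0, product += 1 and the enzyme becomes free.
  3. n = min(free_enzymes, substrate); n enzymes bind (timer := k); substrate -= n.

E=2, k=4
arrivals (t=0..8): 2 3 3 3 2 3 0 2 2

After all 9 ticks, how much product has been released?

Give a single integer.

Answer: 4

Derivation:
t=0: arr=2 -> substrate=0 bound=2 product=0
t=1: arr=3 -> substrate=3 bound=2 product=0
t=2: arr=3 -> substrate=6 bound=2 product=0
t=3: arr=3 -> substrate=9 bound=2 product=0
t=4: arr=2 -> substrate=9 bound=2 product=2
t=5: arr=3 -> substrate=12 bound=2 product=2
t=6: arr=0 -> substrate=12 bound=2 product=2
t=7: arr=2 -> substrate=14 bound=2 product=2
t=8: arr=2 -> substrate=14 bound=2 product=4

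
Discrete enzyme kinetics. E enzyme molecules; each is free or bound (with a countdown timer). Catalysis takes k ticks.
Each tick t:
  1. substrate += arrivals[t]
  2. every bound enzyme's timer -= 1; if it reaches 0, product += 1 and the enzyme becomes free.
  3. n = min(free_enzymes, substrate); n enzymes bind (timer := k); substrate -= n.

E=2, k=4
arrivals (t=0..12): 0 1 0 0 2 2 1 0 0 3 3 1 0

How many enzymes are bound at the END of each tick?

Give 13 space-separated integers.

t=0: arr=0 -> substrate=0 bound=0 product=0
t=1: arr=1 -> substrate=0 bound=1 product=0
t=2: arr=0 -> substrate=0 bound=1 product=0
t=3: arr=0 -> substrate=0 bound=1 product=0
t=4: arr=2 -> substrate=1 bound=2 product=0
t=5: arr=2 -> substrate=2 bound=2 product=1
t=6: arr=1 -> substrate=3 bound=2 product=1
t=7: arr=0 -> substrate=3 bound=2 product=1
t=8: arr=0 -> substrate=2 bound=2 product=2
t=9: arr=3 -> substrate=4 bound=2 product=3
t=10: arr=3 -> substrate=7 bound=2 product=3
t=11: arr=1 -> substrate=8 bound=2 product=3
t=12: arr=0 -> substrate=7 bound=2 product=4

Answer: 0 1 1 1 2 2 2 2 2 2 2 2 2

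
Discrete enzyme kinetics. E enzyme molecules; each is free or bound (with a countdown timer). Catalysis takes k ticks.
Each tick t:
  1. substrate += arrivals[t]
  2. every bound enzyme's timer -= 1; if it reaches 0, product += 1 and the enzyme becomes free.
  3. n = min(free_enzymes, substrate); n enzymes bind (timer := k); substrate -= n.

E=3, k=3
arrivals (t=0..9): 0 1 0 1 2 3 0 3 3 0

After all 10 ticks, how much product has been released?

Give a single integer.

t=0: arr=0 -> substrate=0 bound=0 product=0
t=1: arr=1 -> substrate=0 bound=1 product=0
t=2: arr=0 -> substrate=0 bound=1 product=0
t=3: arr=1 -> substrate=0 bound=2 product=0
t=4: arr=2 -> substrate=0 bound=3 product=1
t=5: arr=3 -> substrate=3 bound=3 product=1
t=6: arr=0 -> substrate=2 bound=3 product=2
t=7: arr=3 -> substrate=3 bound=3 product=4
t=8: arr=3 -> substrate=6 bound=3 product=4
t=9: arr=0 -> substrate=5 bound=3 product=5

Answer: 5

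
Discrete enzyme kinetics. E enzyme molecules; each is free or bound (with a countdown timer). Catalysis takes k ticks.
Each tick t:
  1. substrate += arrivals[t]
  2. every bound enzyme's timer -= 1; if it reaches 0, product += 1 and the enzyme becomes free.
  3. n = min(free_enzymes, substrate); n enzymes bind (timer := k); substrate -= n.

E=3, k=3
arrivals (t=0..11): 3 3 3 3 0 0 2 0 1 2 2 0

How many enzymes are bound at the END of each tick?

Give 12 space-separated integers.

Answer: 3 3 3 3 3 3 3 3 3 3 3 3

Derivation:
t=0: arr=3 -> substrate=0 bound=3 product=0
t=1: arr=3 -> substrate=3 bound=3 product=0
t=2: arr=3 -> substrate=6 bound=3 product=0
t=3: arr=3 -> substrate=6 bound=3 product=3
t=4: arr=0 -> substrate=6 bound=3 product=3
t=5: arr=0 -> substrate=6 bound=3 product=3
t=6: arr=2 -> substrate=5 bound=3 product=6
t=7: arr=0 -> substrate=5 bound=3 product=6
t=8: arr=1 -> substrate=6 bound=3 product=6
t=9: arr=2 -> substrate=5 bound=3 product=9
t=10: arr=2 -> substrate=7 bound=3 product=9
t=11: arr=0 -> substrate=7 bound=3 product=9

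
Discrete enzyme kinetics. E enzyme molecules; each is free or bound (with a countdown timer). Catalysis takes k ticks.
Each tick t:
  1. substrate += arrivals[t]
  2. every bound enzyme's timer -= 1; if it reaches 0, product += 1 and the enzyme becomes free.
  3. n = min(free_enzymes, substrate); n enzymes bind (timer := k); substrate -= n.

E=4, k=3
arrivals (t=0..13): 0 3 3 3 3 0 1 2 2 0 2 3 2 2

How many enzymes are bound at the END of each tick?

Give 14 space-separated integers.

Answer: 0 3 4 4 4 4 4 4 4 4 4 4 4 4

Derivation:
t=0: arr=0 -> substrate=0 bound=0 product=0
t=1: arr=3 -> substrate=0 bound=3 product=0
t=2: arr=3 -> substrate=2 bound=4 product=0
t=3: arr=3 -> substrate=5 bound=4 product=0
t=4: arr=3 -> substrate=5 bound=4 product=3
t=5: arr=0 -> substrate=4 bound=4 product=4
t=6: arr=1 -> substrate=5 bound=4 product=4
t=7: arr=2 -> substrate=4 bound=4 product=7
t=8: arr=2 -> substrate=5 bound=4 product=8
t=9: arr=0 -> substrate=5 bound=4 product=8
t=10: arr=2 -> substrate=4 bound=4 product=11
t=11: arr=3 -> substrate=6 bound=4 product=12
t=12: arr=2 -> substrate=8 bound=4 product=12
t=13: arr=2 -> substrate=7 bound=4 product=15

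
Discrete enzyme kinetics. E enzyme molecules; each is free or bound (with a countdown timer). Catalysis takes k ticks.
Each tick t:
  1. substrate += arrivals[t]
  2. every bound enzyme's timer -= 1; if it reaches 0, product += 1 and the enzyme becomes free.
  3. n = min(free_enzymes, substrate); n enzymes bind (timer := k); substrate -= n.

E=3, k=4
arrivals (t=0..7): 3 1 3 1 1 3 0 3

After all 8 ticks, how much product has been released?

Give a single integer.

t=0: arr=3 -> substrate=0 bound=3 product=0
t=1: arr=1 -> substrate=1 bound=3 product=0
t=2: arr=3 -> substrate=4 bound=3 product=0
t=3: arr=1 -> substrate=5 bound=3 product=0
t=4: arr=1 -> substrate=3 bound=3 product=3
t=5: arr=3 -> substrate=6 bound=3 product=3
t=6: arr=0 -> substrate=6 bound=3 product=3
t=7: arr=3 -> substrate=9 bound=3 product=3

Answer: 3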